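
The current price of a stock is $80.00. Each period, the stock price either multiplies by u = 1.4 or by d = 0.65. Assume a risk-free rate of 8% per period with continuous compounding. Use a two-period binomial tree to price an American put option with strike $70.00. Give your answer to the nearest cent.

Risk-neutral probability p = (e^0.08 − 0.65)/(1.4 − 0.65) = 0.4333/0.7500 = 0.5777
Terminal stock prices: S_uu = 156.8, S_ud = 72.8, S_dd = 33.8
Terminal payoffs (K − S): max(-86.8, 0) = 0, max(-2.8, 0) = 0, max(36.2, 0) = 36.2
Node u (S = 112): continuation = e^(−0.08)·[0.5777·0.0000 + 0.4223·0.0000] = 0.0000; exercise value = 0.0000 ≤ continuation, so V_u = 0.0000
Node d (S = 52): continuation = e^(−0.08)·[0.5777·0.0000 + 0.4223·36.2000] = 14.1114; exercise value = 18.0000 > continuation, so V_d = 18.0000 (exercise)
Node 0 (S = 80): continuation = e^(−0.08)·[0.5777·0.0000 + 0.4223·18.0000] = 7.0167; exercise value = 0.0000 ≤ continuation, so V_0 = 7.0167

$7.02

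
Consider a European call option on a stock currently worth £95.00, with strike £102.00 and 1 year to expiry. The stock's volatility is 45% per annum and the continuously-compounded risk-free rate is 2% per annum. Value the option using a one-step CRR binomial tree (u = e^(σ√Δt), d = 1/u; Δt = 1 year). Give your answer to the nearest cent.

CRR parameters: u = e^(σ√Δt) = e^(0.45·√1) = 1.5683, d = 1/u = 0.6376
Per-period rate: rΔt = 0.02·1 = 0.02, so R = e^0.02 = 1.0202
Risk-neutral probability p = (e^0.02 − 0.6376)/(1.5683 − 0.6376) = 0.3826/0.9307 = 0.4111
Terminal stock prices: S_u = 149, S_d = 60.57
Terminal payoffs (S − K): max(46.99, 0) = 46.99, max(-41.43, 0) = 0
Node 0 (S = 95): V_0 = e^(−0.02)·[0.4111·46.9897 + 0.5889·0.0000] = 18.9334

£18.93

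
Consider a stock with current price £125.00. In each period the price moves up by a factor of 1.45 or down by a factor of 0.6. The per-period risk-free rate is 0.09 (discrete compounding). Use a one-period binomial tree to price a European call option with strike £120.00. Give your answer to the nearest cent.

Risk-neutral probability p = (1 + 0.09 − 0.6)/(1.45 − 0.6) = 0.4900/0.8500 = 0.5765
Terminal stock prices: S_u = 181.2, S_d = 75
Terminal payoffs (S − K): max(61.25, 0) = 61.25, max(-45, 0) = 0
Node 0 (S = 125): V_0 = 1/1.09·[0.5765·61.2500 + 0.4235·0.0000] = 32.3934

£32.39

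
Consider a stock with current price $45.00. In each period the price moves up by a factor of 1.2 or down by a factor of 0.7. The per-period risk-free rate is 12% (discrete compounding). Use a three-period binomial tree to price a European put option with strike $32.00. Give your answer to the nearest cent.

$0.30

Risk-neutral probability p = (1 + 0.12 − 0.7)/(1.2 − 0.7) = 0.4200/0.5000 = 0.8400
Terminal stock prices: S_uuu = 77.76, S_uud = 45.36, S_udd = 26.46, S_ddd = 15.43
Terminal payoffs (K − S): max(-45.76, 0) = 0, max(-13.36, 0) = 0, max(5.54, 0) = 5.54, max(16.57, 0) = 16.57
Node uu (S = 64.8): V_uu = 1/1.12·[0.8400·0.0000 + 0.1600·0.0000] = 0.0000
Node ud (S = 37.8): V_ud = 1/1.12·[0.8400·0.0000 + 0.1600·5.5400] = 0.7914
Node dd (S = 22.05): V_dd = 1/1.12·[0.8400·5.5400 + 0.1600·16.5650] = 6.5214
Node u (S = 54): V_u = 1/1.12·[0.8400·0.0000 + 0.1600·0.7914] = 0.1131
Node d (S = 31.5): V_d = 1/1.12·[0.8400·0.7914 + 0.1600·6.5214] = 1.5252
Node 0 (S = 45): V_0 = 1/1.12·[0.8400·0.1131 + 0.1600·1.5252] = 0.3027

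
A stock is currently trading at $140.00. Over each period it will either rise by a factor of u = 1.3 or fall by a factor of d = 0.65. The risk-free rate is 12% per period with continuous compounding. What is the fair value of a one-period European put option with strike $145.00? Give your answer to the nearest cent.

Risk-neutral probability p = (e^0.12 − 0.65)/(1.3 − 0.65) = 0.4775/0.6500 = 0.7346
Terminal stock prices: S_u = 182, S_d = 91
Terminal payoffs (K − S): max(-37, 0) = 0, max(54, 0) = 54
Node 0 (S = 140): V_0 = e^(−0.12)·[0.7346·0.0000 + 0.2654·54.0000] = 12.7105

$12.71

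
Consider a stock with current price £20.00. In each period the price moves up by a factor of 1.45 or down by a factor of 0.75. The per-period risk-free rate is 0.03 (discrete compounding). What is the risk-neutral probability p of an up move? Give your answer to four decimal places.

p = 0.4000

Risk-neutral probability p = (1 + 0.03 − 0.75)/(1.45 − 0.75) = 0.2800/0.7000 = 0.4000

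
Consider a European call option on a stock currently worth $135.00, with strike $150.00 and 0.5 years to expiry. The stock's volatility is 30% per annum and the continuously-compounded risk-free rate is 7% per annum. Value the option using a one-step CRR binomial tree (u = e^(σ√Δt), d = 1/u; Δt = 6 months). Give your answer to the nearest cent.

$8.66

CRR parameters: u = e^(σ√Δt) = e^(0.3·√0.5) = 1.2363, d = 1/u = 0.8089
Per-period rate: rΔt = 0.07·0.5 = 0.035, so R = e^0.035 = 1.0356
Risk-neutral probability p = (e^0.035 − 0.8089)/(1.2363 − 0.8089) = 0.2268/0.4275 = 0.5305
Terminal stock prices: S_u = 166.9, S_d = 109.2
Terminal payoffs (S − K): max(16.9, 0) = 16.9, max(-40.8, 0) = 0
Node 0 (S = 135): V_0 = e^(−0.035)·[0.5305·16.9020 + 0.4695·0.0000] = 8.6580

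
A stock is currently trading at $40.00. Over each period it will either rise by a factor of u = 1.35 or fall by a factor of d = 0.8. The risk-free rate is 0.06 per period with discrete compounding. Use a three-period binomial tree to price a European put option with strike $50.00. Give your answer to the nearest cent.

$8.74

Risk-neutral probability p = (1 + 0.06 − 0.8)/(1.35 − 0.8) = 0.2600/0.5500 = 0.4727
Terminal stock prices: S_uuu = 98.42, S_uud = 58.32, S_udd = 34.56, S_ddd = 20.48
Terminal payoffs (K − S): max(-48.42, 0) = 0, max(-8.32, 0) = 0, max(15.44, 0) = 15.44, max(29.52, 0) = 29.52
Node uu (S = 72.9): V_uu = 1/1.06·[0.4727·0.0000 + 0.5273·0.0000] = 0.0000
Node ud (S = 43.2): V_ud = 1/1.06·[0.4727·0.0000 + 0.5273·15.4400] = 7.6803
Node dd (S = 25.6): V_dd = 1/1.06·[0.4727·15.4400 + 0.5273·29.5200] = 21.5698
Node u (S = 54): V_u = 1/1.06·[0.4727·0.0000 + 0.5273·7.6803] = 3.8204
Node d (S = 32): V_d = 1/1.06·[0.4727·7.6803 + 0.5273·21.5698] = 14.1546
Node 0 (S = 40): V_0 = 1/1.06·[0.4727·3.8204 + 0.5273·14.1546] = 8.7446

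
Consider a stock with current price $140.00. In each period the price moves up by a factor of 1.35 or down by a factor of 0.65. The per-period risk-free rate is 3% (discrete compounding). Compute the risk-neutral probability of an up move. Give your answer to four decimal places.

p = 0.5429

Risk-neutral probability p = (1 + 0.03 − 0.65)/(1.35 − 0.65) = 0.3800/0.7000 = 0.5429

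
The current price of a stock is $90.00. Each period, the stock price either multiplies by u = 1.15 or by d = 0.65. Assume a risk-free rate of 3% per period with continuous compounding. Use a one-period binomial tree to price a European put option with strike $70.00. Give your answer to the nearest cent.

Risk-neutral probability p = (e^0.03 − 0.65)/(1.15 − 0.65) = 0.3805/0.5000 = 0.7609
Terminal stock prices: S_u = 103.5, S_d = 58.5
Terminal payoffs (K − S): max(-33.5, 0) = 0, max(11.5, 0) = 11.5
Node 0 (S = 90): V_0 = e^(−0.03)·[0.7609·0.0000 + 0.2391·11.5000] = 2.6683

$2.67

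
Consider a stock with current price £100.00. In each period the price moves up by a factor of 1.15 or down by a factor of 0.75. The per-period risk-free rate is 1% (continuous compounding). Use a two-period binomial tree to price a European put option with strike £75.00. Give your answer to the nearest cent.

Risk-neutral probability p = (e^0.01 − 0.75)/(1.15 − 0.75) = 0.2601/0.4000 = 0.6501
Terminal stock prices: S_uu = 132.2, S_ud = 86.25, S_dd = 56.25
Terminal payoffs (K − S): max(-57.25, 0) = 0, max(-11.25, 0) = 0, max(18.75, 0) = 18.75
Node u (S = 115): V_u = e^(−0.01)·[0.6501·0.0000 + 0.3499·0.0000] = 0.0000
Node d (S = 75): V_d = e^(−0.01)·[0.6501·0.0000 + 0.3499·18.7500] = 6.4949
Node 0 (S = 100): V_0 = e^(−0.01)·[0.6501·0.0000 + 0.3499·6.4949] = 2.2498

£2.25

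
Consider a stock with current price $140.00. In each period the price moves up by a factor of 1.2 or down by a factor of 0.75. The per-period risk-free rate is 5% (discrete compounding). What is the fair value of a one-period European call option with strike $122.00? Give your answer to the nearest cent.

Risk-neutral probability p = (1 + 0.05 − 0.75)/(1.2 − 0.75) = 0.3000/0.4500 = 0.6667
Terminal stock prices: S_u = 168, S_d = 105
Terminal payoffs (S − K): max(46, 0) = 46, max(-17, 0) = 0
Node 0 (S = 140): V_0 = 1/1.05·[0.6667·46.0000 + 0.3333·0.0000] = 29.2063

$29.21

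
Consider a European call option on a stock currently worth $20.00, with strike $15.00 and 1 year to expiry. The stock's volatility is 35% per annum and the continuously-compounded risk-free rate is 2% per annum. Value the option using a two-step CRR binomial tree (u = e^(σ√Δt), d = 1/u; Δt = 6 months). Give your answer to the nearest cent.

$6.10

CRR parameters: u = e^(σ√Δt) = e^(0.35·√0.5) = 1.2808, d = 1/u = 0.7808
Per-period rate: rΔt = 0.02·0.5 = 0.01, so R = e^0.01 = 1.0101
Risk-neutral probability p = (e^0.01 − 0.7808)/(1.2808 − 0.7808) = 0.2293/0.5000 = 0.4585
Terminal stock prices: S_uu = 32.81, S_ud = 20, S_dd = 12.19
Terminal payoffs (S − K): max(17.81, 0) = 17.81, max(5, 0) = 5, max(-2.808, 0) = 0
Node u (S = 25.62): V_u = e^(−0.01)·[0.4585·17.8091 + 0.5415·5.0000] = 10.7653
Node d (S = 15.62): V_d = e^(−0.01)·[0.4585·5.0000 + 0.5415·0.0000] = 2.2699
Node 0 (S = 20): V_0 = e^(−0.01)·[0.4585·10.7653 + 0.5415·2.2699] = 6.1040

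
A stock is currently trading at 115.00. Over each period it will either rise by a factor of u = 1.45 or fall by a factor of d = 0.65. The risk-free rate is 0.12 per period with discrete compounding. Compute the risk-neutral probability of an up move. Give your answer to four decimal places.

p = 0.5875

Risk-neutral probability p = (1 + 0.12 − 0.65)/(1.45 − 0.65) = 0.4700/0.8000 = 0.5875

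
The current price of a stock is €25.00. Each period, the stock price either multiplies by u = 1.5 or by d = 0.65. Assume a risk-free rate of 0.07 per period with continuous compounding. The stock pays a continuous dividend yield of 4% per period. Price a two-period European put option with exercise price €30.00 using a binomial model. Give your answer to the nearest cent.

€7.57

Per-period risk-free factor R = e^0.07 = 1.0725; dividend-adjusted growth = e^(0.07−0.04) = 1.0305.
Risk-neutral probability p = (1.0305 − 0.65)/(1.5 − 0.65) = 0.3805/0.8500 = 0.4476
Terminal stock prices: S_uu = 56.25, S_ud = 24.38, S_dd = 10.56
Terminal payoffs (K − S): max(-26.25, 0) = 0, max(5.625, 0) = 5.625, max(19.44, 0) = 19.44
Node u (S = 37.5): V_u = e^(−0.07)·[0.4476·0.0000 + 0.5524·5.6250] = 2.8972
Node d (S = 16.25): V_d = e^(−0.07)·[0.4476·5.6250 + 0.5524·19.4375] = 12.3590
Node 0 (S = 25): V_0 = e^(−0.07)·[0.4476·2.8972 + 0.5524·12.3590] = 7.5747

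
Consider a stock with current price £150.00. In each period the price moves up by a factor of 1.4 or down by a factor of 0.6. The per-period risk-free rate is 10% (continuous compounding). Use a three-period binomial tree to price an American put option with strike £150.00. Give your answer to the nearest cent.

Risk-neutral probability p = (e^0.1 − 0.6)/(1.4 − 0.6) = 0.5052/0.8000 = 0.6315
Terminal stock prices: S_uuu = 411.6, S_uud = 176.4, S_udd = 75.6, S_ddd = 32.4
Terminal payoffs (K − S): max(-261.6, 0) = 0, max(-26.4, 0) = 0, max(74.4, 0) = 74.4, max(117.6, 0) = 117.6
Node uu (S = 294): continuation = e^(−0.1)·[0.6315·0.0000 + 0.3685·0.0000] = 0.0000; exercise value = 0.0000 ≤ continuation, so V_uu = 0.0000
Node ud (S = 126): continuation = e^(−0.1)·[0.6315·0.0000 + 0.3685·74.4000] = 24.8098; exercise value = 24.0000 ≤ continuation, so V_ud = 24.8098
Node dd (S = 54): continuation = e^(−0.1)·[0.6315·74.4000 + 0.3685·117.6000] = 81.7256; exercise value = 96.0000 > continuation, so V_dd = 96.0000 (exercise)
Node u (S = 210): continuation = e^(−0.1)·[0.6315·0.0000 + 0.3685·24.8098] = 8.2732; exercise value = 0.0000 ≤ continuation, so V_u = 8.2732
Node d (S = 90): continuation = e^(−0.1)·[0.6315·24.8098 + 0.3685·96.0000] = 46.1883; exercise value = 60.0000 > continuation, so V_d = 60.0000 (exercise)
Node 0 (S = 150): continuation = e^(−0.1)·[0.6315·8.2732 + 0.3685·60.0000] = 24.7350; exercise value = 0.0000 ≤ continuation, so V_0 = 24.7350

£24.74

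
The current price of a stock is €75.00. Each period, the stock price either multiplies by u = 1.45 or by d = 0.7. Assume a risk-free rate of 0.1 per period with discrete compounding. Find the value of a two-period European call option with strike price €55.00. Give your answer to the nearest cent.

€32.83

Risk-neutral probability p = (1 + 0.1 − 0.7)/(1.45 − 0.7) = 0.4000/0.7500 = 0.5333
Terminal stock prices: S_uu = 157.7, S_ud = 76.12, S_dd = 36.75
Terminal payoffs (S − K): max(102.7, 0) = 102.7, max(21.12, 0) = 21.12, max(-18.25, 0) = 0
Node u (S = 108.8): V_u = 1/1.1·[0.5333·102.6875 + 0.4667·21.1250] = 58.7500
Node d (S = 52.5): V_d = 1/1.1·[0.5333·21.1250 + 0.4667·0.0000] = 10.2424
Node 0 (S = 75): V_0 = 1/1.1·[0.5333·58.7500 + 0.4667·10.2424] = 32.8301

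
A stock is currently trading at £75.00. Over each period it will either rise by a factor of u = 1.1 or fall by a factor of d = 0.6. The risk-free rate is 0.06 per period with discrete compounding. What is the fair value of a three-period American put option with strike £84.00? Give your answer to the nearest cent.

Risk-neutral probability p = (1 + 0.06 − 0.6)/(1.1 − 0.6) = 0.4600/0.5000 = 0.9200
Terminal stock prices: S_uuu = 99.83, S_uud = 54.45, S_udd = 29.7, S_ddd = 16.2
Terminal payoffs (K − S): max(-15.83, 0) = 0, max(29.55, 0) = 29.55, max(54.3, 0) = 54.3, max(67.8, 0) = 67.8
Node uu (S = 90.75): continuation = 1/1.06·[0.9200·0.0000 + 0.0800·29.5500] = 2.2302; exercise value = 0.0000 ≤ continuation, so V_uu = 2.2302
Node ud (S = 49.5): continuation = 1/1.06·[0.9200·29.5500 + 0.0800·54.3000] = 29.7453; exercise value = 34.5000 > continuation, so V_ud = 34.5000 (exercise)
Node dd (S = 27): continuation = 1/1.06·[0.9200·54.3000 + 0.0800·67.8000] = 52.2453; exercise value = 57.0000 > continuation, so V_dd = 57.0000 (exercise)
Node u (S = 82.5): continuation = 1/1.06·[0.9200·2.2302 + 0.0800·34.5000] = 4.5394; exercise value = 1.5000 ≤ continuation, so V_u = 4.5394
Node d (S = 45): continuation = 1/1.06·[0.9200·34.5000 + 0.0800·57.0000] = 34.2453; exercise value = 39.0000 > continuation, so V_d = 39.0000 (exercise)
Node 0 (S = 75): continuation = 1/1.06·[0.9200·4.5394 + 0.0800·39.0000] = 6.8833; exercise value = 9.0000 > continuation, so V_0 = 9.0000 (exercise)

£9.00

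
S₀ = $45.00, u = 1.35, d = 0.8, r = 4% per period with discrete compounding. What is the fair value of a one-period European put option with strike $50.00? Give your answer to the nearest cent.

Risk-neutral probability p = (1 + 0.04 − 0.8)/(1.35 − 0.8) = 0.2400/0.5500 = 0.4364
Terminal stock prices: S_u = 60.75, S_d = 36
Terminal payoffs (K − S): max(-10.75, 0) = 0, max(14, 0) = 14
Node 0 (S = 45): V_0 = 1/1.04·[0.4364·0.0000 + 0.5636·14.0000] = 7.5874

$7.59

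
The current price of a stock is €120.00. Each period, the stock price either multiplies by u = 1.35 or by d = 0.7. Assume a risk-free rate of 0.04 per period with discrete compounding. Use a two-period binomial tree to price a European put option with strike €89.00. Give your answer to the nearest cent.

€6.35

Risk-neutral probability p = (1 + 0.04 − 0.7)/(1.35 − 0.7) = 0.3400/0.6500 = 0.5231
Terminal stock prices: S_uu = 218.7, S_ud = 113.4, S_dd = 58.8
Terminal payoffs (K − S): max(-129.7, 0) = 0, max(-24.4, 0) = 0, max(30.2, 0) = 30.2
Node u (S = 162): V_u = 1/1.04·[0.5231·0.0000 + 0.4769·0.0000] = 0.0000
Node d (S = 84): V_d = 1/1.04·[0.5231·0.0000 + 0.4769·30.2000] = 13.8491
Node 0 (S = 120): V_0 = 1/1.04·[0.5231·0.0000 + 0.4769·13.8491] = 6.3509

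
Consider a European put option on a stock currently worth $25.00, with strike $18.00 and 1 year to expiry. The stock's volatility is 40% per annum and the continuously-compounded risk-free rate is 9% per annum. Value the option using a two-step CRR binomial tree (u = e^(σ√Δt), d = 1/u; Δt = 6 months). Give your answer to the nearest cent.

CRR parameters: u = e^(σ√Δt) = e^(0.4·√0.5) = 1.3269, d = 1/u = 0.7536
Per-period rate: rΔt = 0.09·0.5 = 0.045, so R = e^0.045 = 1.0460
Risk-neutral probability p = (e^0.045 − 0.7536)/(1.3269 − 0.7536) = 0.2924/0.5733 = 0.5100
Terminal stock prices: S_uu = 44.02, S_ud = 25, S_dd = 14.2
Terminal payoffs (K − S): max(-26.02, 0) = 0, max(-7, 0) = 0, max(3.801, 0) = 3.801
Node u (S = 33.17): V_u = e^(−0.045)·[0.5100·0.0000 + 0.4900·0.0000] = 0.0000
Node d (S = 18.84): V_d = e^(−0.045)·[0.5100·0.0000 + 0.4900·3.8007] = 1.7802
Node 0 (S = 25): V_0 = e^(−0.045)·[0.5100·0.0000 + 0.4900·1.7802] = 0.8338

$0.83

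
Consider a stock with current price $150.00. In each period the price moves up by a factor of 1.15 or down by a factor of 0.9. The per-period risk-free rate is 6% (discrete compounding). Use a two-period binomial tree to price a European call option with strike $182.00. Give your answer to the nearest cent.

$5.97

Risk-neutral probability p = (1 + 0.06 − 0.9)/(1.15 − 0.9) = 0.1600/0.2500 = 0.6400
Terminal stock prices: S_uu = 198.4, S_ud = 155.2, S_dd = 121.5
Terminal payoffs (S − K): max(16.37, 0) = 16.37, max(-26.75, 0) = 0, max(-60.5, 0) = 0
Node u (S = 172.5): V_u = 1/1.06·[0.6400·16.3750 + 0.3600·0.0000] = 9.8868
Node d (S = 135): V_d = 1/1.06·[0.6400·0.0000 + 0.3600·0.0000] = 0.0000
Node 0 (S = 150): V_0 = 1/1.06·[0.6400·9.8868 + 0.3600·0.0000] = 5.9694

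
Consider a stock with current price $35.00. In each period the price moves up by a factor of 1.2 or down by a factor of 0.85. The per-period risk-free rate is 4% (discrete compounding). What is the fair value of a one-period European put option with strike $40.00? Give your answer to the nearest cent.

Risk-neutral probability p = (1 + 0.04 − 0.85)/(1.2 − 0.85) = 0.1900/0.3500 = 0.5429
Terminal stock prices: S_u = 42, S_d = 29.75
Terminal payoffs (K − S): max(-2, 0) = 0, max(10.25, 0) = 10.25
Node 0 (S = 35): V_0 = 1/1.04·[0.5429·0.0000 + 0.4571·10.2500] = 4.5055

$4.51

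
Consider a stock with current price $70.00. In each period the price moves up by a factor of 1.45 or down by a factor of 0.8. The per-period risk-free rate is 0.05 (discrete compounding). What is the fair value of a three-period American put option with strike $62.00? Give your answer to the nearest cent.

Risk-neutral probability p = (1 + 0.05 − 0.8)/(1.45 − 0.8) = 0.2500/0.6500 = 0.3846
Terminal stock prices: S_uuu = 213.4, S_uud = 117.7, S_udd = 64.96, S_ddd = 35.84
Terminal payoffs (K − S): max(-151.4, 0) = 0, max(-55.74, 0) = 0, max(-2.96, 0) = 0, max(26.16, 0) = 26.16
Node uu (S = 147.2): continuation = 1/1.05·[0.3846·0.0000 + 0.6154·0.0000] = 0.0000; exercise value = 0.0000 ≤ continuation, so V_uu = 0.0000
Node ud (S = 81.2): continuation = 1/1.05·[0.3846·0.0000 + 0.6154·0.0000] = 0.0000; exercise value = 0.0000 ≤ continuation, so V_ud = 0.0000
Node dd (S = 44.8): continuation = 1/1.05·[0.3846·0.0000 + 0.6154·26.1600] = 15.3319; exercise value = 17.2000 > continuation, so V_dd = 17.2000 (exercise)
Node u (S = 101.5): continuation = 1/1.05·[0.3846·0.0000 + 0.6154·0.0000] = 0.0000; exercise value = 0.0000 ≤ continuation, so V_u = 0.0000
Node d (S = 56): continuation = 1/1.05·[0.3846·0.0000 + 0.6154·17.2000] = 10.0806; exercise value = 6.0000 ≤ continuation, so V_d = 10.0806
Node 0 (S = 70): continuation = 1/1.05·[0.3846·0.0000 + 0.6154·10.0806] = 5.9080; exercise value = 0.0000 ≤ continuation, so V_0 = 5.9080

$5.91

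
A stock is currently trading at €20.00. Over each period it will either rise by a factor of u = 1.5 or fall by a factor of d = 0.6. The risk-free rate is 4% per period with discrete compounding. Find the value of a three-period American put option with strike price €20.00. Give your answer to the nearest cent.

Risk-neutral probability p = (1 + 0.04 − 0.6)/(1.5 − 0.6) = 0.4400/0.9000 = 0.4889
Terminal stock prices: S_uuu = 67.5, S_uud = 27, S_udd = 10.8, S_ddd = 4.32
Terminal payoffs (K − S): max(-47.5, 0) = 0, max(-7, 0) = 0, max(9.2, 0) = 9.2, max(15.68, 0) = 15.68
Node uu (S = 45): continuation = 1/1.04·[0.4889·0.0000 + 0.5111·0.0000] = 0.0000; exercise value = 0.0000 ≤ continuation, so V_uu = 0.0000
Node ud (S = 18): continuation = 1/1.04·[0.4889·0.0000 + 0.5111·9.2000] = 4.5214; exercise value = 2.0000 ≤ continuation, so V_ud = 4.5214
Node dd (S = 7.2): continuation = 1/1.04·[0.4889·9.2000 + 0.5111·15.6800] = 12.0308; exercise value = 12.8000 > continuation, so V_dd = 12.8000 (exercise)
Node u (S = 30): continuation = 1/1.04·[0.4889·0.0000 + 0.5111·4.5214] = 2.2220; exercise value = 0.0000 ≤ continuation, so V_u = 2.2220
Node d (S = 12): continuation = 1/1.04·[0.4889·4.5214 + 0.5111·12.8000] = 8.4160; exercise value = 8.0000 ≤ continuation, so V_d = 8.4160
Node 0 (S = 20): continuation = 1/1.04·[0.4889·2.2220 + 0.5111·8.4160] = 5.1806; exercise value = 0.0000 ≤ continuation, so V_0 = 5.1806

€5.18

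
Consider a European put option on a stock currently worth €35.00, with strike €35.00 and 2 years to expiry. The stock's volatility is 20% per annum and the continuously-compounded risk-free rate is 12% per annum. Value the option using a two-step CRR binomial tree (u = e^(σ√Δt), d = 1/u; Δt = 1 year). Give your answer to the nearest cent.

CRR parameters: u = e^(σ√Δt) = e^(0.2·√1) = 1.2214, d = 1/u = 0.8187
Per-period rate: rΔt = 0.12·1 = 0.12, so R = e^0.12 = 1.1275
Risk-neutral probability p = (e^0.12 − 0.8187)/(1.2214 − 0.8187) = 0.3088/0.4027 = 0.7668
Terminal stock prices: S_uu = 52.21, S_ud = 35, S_dd = 23.46
Terminal payoffs (K − S): max(-17.21, 0) = 0, max(0, 0) = 0, max(11.54, 0) = 11.54
Node u (S = 42.75): V_u = e^(−0.12)·[0.7668·0.0000 + 0.2332·0.0000] = 0.0000
Node d (S = 28.66): V_d = e^(−0.12)·[0.7668·0.0000 + 0.2332·11.5388] = 2.3866
Node 0 (S = 35): V_0 = e^(−0.12)·[0.7668·0.0000 + 0.2332·2.3866] = 0.4936

€0.49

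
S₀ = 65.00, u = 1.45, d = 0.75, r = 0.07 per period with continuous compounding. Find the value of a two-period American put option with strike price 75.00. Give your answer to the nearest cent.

Risk-neutral probability p = (e^0.07 − 0.75)/(1.45 − 0.75) = 0.3225/0.7000 = 0.4607
Terminal stock prices: S_uu = 136.7, S_ud = 70.69, S_dd = 36.56
Terminal payoffs (K − S): max(-61.66, 0) = 0, max(4.312, 0) = 4.312, max(38.44, 0) = 38.44
Node u (S = 94.25): continuation = e^(−0.07)·[0.4607·0.0000 + 0.5393·4.3125] = 2.1684; exercise value = 0.0000 ≤ continuation, so V_u = 2.1684
Node d (S = 48.75): continuation = e^(−0.07)·[0.4607·4.3125 + 0.5393·38.4375] = 21.1795; exercise value = 26.2500 > continuation, so V_d = 26.2500 (exercise)
Node 0 (S = 65): continuation = e^(−0.07)·[0.4607·2.1684 + 0.5393·26.2500] = 14.1304; exercise value = 10.0000 ≤ continuation, so V_0 = 14.1304

14.13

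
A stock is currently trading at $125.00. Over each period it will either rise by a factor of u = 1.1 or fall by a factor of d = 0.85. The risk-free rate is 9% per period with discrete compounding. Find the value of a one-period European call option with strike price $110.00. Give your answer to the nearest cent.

$24.22

Risk-neutral probability p = (1 + 0.09 − 0.85)/(1.1 − 0.85) = 0.2400/0.2500 = 0.9600
Terminal stock prices: S_u = 137.5, S_d = 106.2
Terminal payoffs (S − K): max(27.5, 0) = 27.5, max(-3.75, 0) = 0
Node 0 (S = 125): V_0 = 1/1.09·[0.9600·27.5000 + 0.0400·0.0000] = 24.2202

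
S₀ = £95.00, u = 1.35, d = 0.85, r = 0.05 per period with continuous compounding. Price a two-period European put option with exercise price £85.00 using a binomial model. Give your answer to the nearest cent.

Risk-neutral probability p = (e^0.05 − 0.85)/(1.35 − 0.85) = 0.2013/0.5000 = 0.4025
Terminal stock prices: S_uu = 173.1, S_ud = 109, S_dd = 68.64
Terminal payoffs (K − S): max(-88.14, 0) = 0, max(-24.01, 0) = 0, max(16.36, 0) = 16.36
Node u (S = 128.2): V_u = e^(−0.05)·[0.4025·0.0000 + 0.5975·0.0000] = 0.0000
Node d (S = 80.75): V_d = e^(−0.05)·[0.4025·0.0000 + 0.5975·16.3625] = 9.2991
Node 0 (S = 95): V_0 = e^(−0.05)·[0.4025·0.0000 + 0.5975·9.2991] = 5.2849

£5.28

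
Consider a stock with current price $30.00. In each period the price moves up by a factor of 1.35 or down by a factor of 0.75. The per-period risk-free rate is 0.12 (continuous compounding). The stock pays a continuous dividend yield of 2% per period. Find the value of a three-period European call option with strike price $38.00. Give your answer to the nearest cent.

$6.08

Per-period risk-free factor R = e^0.12 = 1.1275; dividend-adjusted growth = e^(0.12−0.02) = 1.1052.
Risk-neutral probability p = (1.1052 − 0.75)/(1.35 − 0.75) = 0.3552/0.6000 = 0.5920
Terminal stock prices: S_uuu = 73.81, S_uud = 41.01, S_udd = 22.78, S_ddd = 12.66
Terminal payoffs (S − K): max(35.81, 0) = 35.81, max(3.006, 0) = 3.006, max(-15.22, 0) = 0, max(-25.34, 0) = 0
Node uu (S = 54.68): V_uu = e^(−0.12)·[0.5920·35.8113 + 0.4080·3.0063] = 19.8894
Node ud (S = 30.38): V_ud = e^(−0.12)·[0.5920·3.0063 + 0.4080·0.0000] = 1.5783
Node dd (S = 16.88): V_dd = e^(−0.12)·[0.5920·0.0000 + 0.4080·0.0000] = 0.0000
Node u (S = 40.5): V_u = e^(−0.12)·[0.5920·19.8894 + 0.4080·1.5783] = 11.0134
Node d (S = 22.5): V_d = e^(−0.12)·[0.5920·1.5783 + 0.4080·0.0000] = 0.8286
Node 0 (S = 30): V_0 = e^(−0.12)·[0.5920·11.0134 + 0.4080·0.8286] = 6.0821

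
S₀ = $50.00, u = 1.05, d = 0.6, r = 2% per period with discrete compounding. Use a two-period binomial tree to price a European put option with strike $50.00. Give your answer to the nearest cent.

Risk-neutral probability p = (1 + 0.02 − 0.6)/(1.05 − 0.6) = 0.4200/0.4500 = 0.9333
Terminal stock prices: S_uu = 55.12, S_ud = 31.5, S_dd = 18
Terminal payoffs (K − S): max(-5.125, 0) = 0, max(18.5, 0) = 18.5, max(32, 0) = 32
Node u (S = 52.5): V_u = 1/1.02·[0.9333·0.0000 + 0.0667·18.5000] = 1.2092
Node d (S = 30): V_d = 1/1.02·[0.9333·18.5000 + 0.0667·32.0000] = 19.0196
Node 0 (S = 50): V_0 = 1/1.02·[0.9333·1.2092 + 0.0667·19.0196] = 2.3495

$2.35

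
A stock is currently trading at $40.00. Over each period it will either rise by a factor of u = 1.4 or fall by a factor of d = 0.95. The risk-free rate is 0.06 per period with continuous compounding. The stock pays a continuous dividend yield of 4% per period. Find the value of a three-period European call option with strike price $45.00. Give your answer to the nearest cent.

Per-period risk-free factor R = e^0.06 = 1.0618; dividend-adjusted growth = e^(0.06−0.04) = 1.0202.
Risk-neutral probability p = (1.0202 − 0.95)/(1.4 − 0.95) = 0.0702/0.4500 = 0.1560
Terminal stock prices: S_uuu = 109.8, S_uud = 74.48, S_udd = 50.54, S_ddd = 34.29
Terminal payoffs (S − K): max(64.76, 0) = 64.76, max(29.48, 0) = 29.48, max(5.54, 0) = 5.54, max(-10.71, 0) = 0
Node uu (S = 78.4): V_uu = e^(−0.06)·[0.1560·64.7600 + 0.8440·29.4800] = 32.9465
Node ud (S = 53.2): V_ud = e^(−0.06)·[0.1560·29.4800 + 0.8440·5.5400] = 8.7346
Node dd (S = 36.1): V_dd = e^(−0.06)·[0.1560·5.5400 + 0.8440·0.0000] = 0.8139
Node u (S = 56): V_u = e^(−0.06)·[0.1560·32.9465 + 0.8440·8.7346] = 11.7831
Node d (S = 38): V_d = e^(−0.06)·[0.1560·8.7346 + 0.8440·0.8139] = 1.9302
Node 0 (S = 40): V_0 = e^(−0.06)·[0.1560·11.7831 + 0.8440·1.9302] = 3.2654

$3.27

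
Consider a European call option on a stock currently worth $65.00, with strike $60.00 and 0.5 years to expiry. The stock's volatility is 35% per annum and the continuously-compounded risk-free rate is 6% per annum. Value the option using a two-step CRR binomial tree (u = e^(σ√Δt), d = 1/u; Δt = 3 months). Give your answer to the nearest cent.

$10.23

CRR parameters: u = e^(σ√Δt) = e^(0.35·√0.25) = 1.1912, d = 1/u = 0.8395
Per-period rate: rΔt = 0.06·0.25 = 0.015, so R = e^0.015 = 1.0151
Risk-neutral probability p = (e^0.015 − 0.8395)/(1.1912 − 0.8395) = 0.1757/0.3518 = 0.4993
Terminal stock prices: S_uu = 92.24, S_ud = 65, S_dd = 45.8
Terminal payoffs (S − K): max(32.24, 0) = 32.24, max(5, 0) = 5, max(-14.2, 0) = 0
Node u (S = 77.43): V_u = e^(−0.015)·[0.4993·32.2394 + 0.5007·5.0000] = 18.3243
Node d (S = 54.56): V_d = e^(−0.015)·[0.4993·5.0000 + 0.5007·0.0000] = 2.4594
Node 0 (S = 65): V_0 = e^(−0.015)·[0.4993·18.3243 + 0.5007·2.4594] = 10.2266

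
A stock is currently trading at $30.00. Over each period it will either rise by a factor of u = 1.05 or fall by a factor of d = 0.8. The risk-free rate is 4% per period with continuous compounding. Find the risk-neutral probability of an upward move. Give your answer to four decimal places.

p = 0.9632

Risk-neutral probability p = (e^0.04 − 0.8)/(1.05 − 0.8) = 0.2408/0.2500 = 0.9632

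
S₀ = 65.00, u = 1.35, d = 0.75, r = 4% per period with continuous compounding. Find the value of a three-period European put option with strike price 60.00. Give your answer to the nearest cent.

Risk-neutral probability p = (e^0.04 − 0.75)/(1.35 − 0.75) = 0.2908/0.6000 = 0.4847
Terminal stock prices: S_uuu = 159.9, S_uud = 88.85, S_udd = 49.36, S_ddd = 27.42
Terminal payoffs (K − S): max(-99.92, 0) = 0, max(-28.85, 0) = 0, max(10.64, 0) = 10.64, max(32.58, 0) = 32.58
Node uu (S = 118.5): V_uu = e^(−0.04)·[0.4847·0.0000 + 0.5153·0.0000] = 0.0000
Node ud (S = 65.81): V_ud = e^(−0.04)·[0.4847·0.0000 + 0.5153·10.6406] = 5.2683
Node dd (S = 36.56): V_dd = e^(−0.04)·[0.4847·10.6406 + 0.5153·32.5781] = 21.0849
Node u (S = 87.75): V_u = e^(−0.04)·[0.4847·0.0000 + 0.5153·5.2683] = 2.6084
Node d (S = 48.75): V_d = e^(−0.04)·[0.4847·5.2683 + 0.5153·21.0849] = 12.8926
Node 0 (S = 65): V_0 = e^(−0.04)·[0.4847·2.6084 + 0.5153·12.8926] = 7.5979

7.60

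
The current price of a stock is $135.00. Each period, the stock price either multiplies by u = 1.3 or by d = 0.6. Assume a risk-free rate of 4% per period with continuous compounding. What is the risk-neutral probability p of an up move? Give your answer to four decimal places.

p = 0.6297

Risk-neutral probability p = (e^0.04 − 0.6)/(1.3 − 0.6) = 0.4408/0.7000 = 0.6297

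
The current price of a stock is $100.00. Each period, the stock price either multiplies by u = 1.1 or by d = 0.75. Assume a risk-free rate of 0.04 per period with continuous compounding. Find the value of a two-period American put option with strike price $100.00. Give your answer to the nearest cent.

$6.33

Risk-neutral probability p = (e^0.04 − 0.75)/(1.1 − 0.75) = 0.2908/0.3500 = 0.8309
Terminal stock prices: S_uu = 121, S_ud = 82.5, S_dd = 56.25
Terminal payoffs (K − S): max(-21, 0) = 0, max(17.5, 0) = 17.5, max(43.75, 0) = 43.75
Node u (S = 110): continuation = e^(−0.04)·[0.8309·0.0000 + 0.1691·17.5000] = 2.8434; exercise value = 0.0000 ≤ continuation, so V_u = 2.8434
Node d (S = 75): continuation = e^(−0.04)·[0.8309·17.5000 + 0.1691·43.7500] = 21.0789; exercise value = 25.0000 > continuation, so V_d = 25.0000 (exercise)
Node 0 (S = 100): continuation = e^(−0.04)·[0.8309·2.8434 + 0.1691·25.0000] = 6.3320; exercise value = 0.0000 ≤ continuation, so V_0 = 6.3320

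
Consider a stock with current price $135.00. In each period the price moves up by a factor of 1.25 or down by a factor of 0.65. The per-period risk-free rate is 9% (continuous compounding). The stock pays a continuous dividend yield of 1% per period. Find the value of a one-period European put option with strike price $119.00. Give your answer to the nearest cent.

$7.94

Per-period risk-free factor R = e^0.09 = 1.0942; dividend-adjusted growth = e^(0.09−0.01) = 1.0833.
Risk-neutral probability p = (1.0833 − 0.65)/(1.25 − 0.65) = 0.4333/0.6000 = 0.7221
Terminal stock prices: S_u = 168.8, S_d = 87.75
Terminal payoffs (K − S): max(-49.75, 0) = 0, max(31.25, 0) = 31.25
Node 0 (S = 135): V_0 = e^(−0.09)·[0.7221·0.0000 + 0.2779·31.2500] = 7.9356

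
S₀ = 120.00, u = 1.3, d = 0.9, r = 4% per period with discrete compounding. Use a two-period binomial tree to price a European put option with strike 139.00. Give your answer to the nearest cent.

Risk-neutral probability p = (1 + 0.04 − 0.9)/(1.3 − 0.9) = 0.1400/0.4000 = 0.3500
Terminal stock prices: S_uu = 202.8, S_ud = 140.4, S_dd = 97.2
Terminal payoffs (K − S): max(-63.8, 0) = 0, max(-1.4, 0) = 0, max(41.8, 0) = 41.8
Node u (S = 156): V_u = 1/1.04·[0.3500·0.0000 + 0.6500·0.0000] = 0.0000
Node d (S = 108): V_d = 1/1.04·[0.3500·0.0000 + 0.6500·41.8000] = 26.1250
Node 0 (S = 120): V_0 = 1/1.04·[0.3500·0.0000 + 0.6500·26.1250] = 16.3281

16.33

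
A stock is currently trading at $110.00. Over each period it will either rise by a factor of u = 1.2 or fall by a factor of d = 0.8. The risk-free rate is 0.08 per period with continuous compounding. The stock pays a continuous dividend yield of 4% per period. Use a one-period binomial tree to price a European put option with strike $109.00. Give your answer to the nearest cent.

$7.71

Per-period risk-free factor R = e^0.08 = 1.0833; dividend-adjusted growth = e^(0.08−0.04) = 1.0408.
Risk-neutral probability p = (1.0408 − 0.8)/(1.2 − 0.8) = 0.2408/0.4000 = 0.6020
Terminal stock prices: S_u = 132, S_d = 88
Terminal payoffs (K − S): max(-23, 0) = 0, max(21, 0) = 21
Node 0 (S = 110): V_0 = e^(−0.08)·[0.6020·0.0000 + 0.3980·21.0000] = 7.7149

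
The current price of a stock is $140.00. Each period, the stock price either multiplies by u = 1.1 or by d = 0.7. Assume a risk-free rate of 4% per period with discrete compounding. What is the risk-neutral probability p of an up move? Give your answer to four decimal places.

Risk-neutral probability p = (1 + 0.04 − 0.7)/(1.1 − 0.7) = 0.3400/0.4000 = 0.8500

p = 0.8500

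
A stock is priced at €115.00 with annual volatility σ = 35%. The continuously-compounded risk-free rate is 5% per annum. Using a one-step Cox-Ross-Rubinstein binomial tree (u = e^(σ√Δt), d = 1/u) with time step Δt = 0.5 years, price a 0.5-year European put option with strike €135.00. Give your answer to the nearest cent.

CRR parameters: u = e^(σ√Δt) = e^(0.35·√0.5) = 1.2808, d = 1/u = 0.7808
Per-period rate: rΔt = 0.05·0.5 = 0.025, so R = e^0.025 = 1.0253
Risk-neutral probability p = (e^0.025 − 0.7808)/(1.2808 − 0.7808) = 0.2446/0.5000 = 0.4891
Terminal stock prices: S_u = 147.3, S_d = 89.79
Terminal payoffs (K − S): max(-12.29, 0) = 0, max(45.21, 0) = 45.21
Node 0 (S = 115): V_0 = e^(−0.025)·[0.4891·0.0000 + 0.5109·45.2126] = 22.5302

€22.53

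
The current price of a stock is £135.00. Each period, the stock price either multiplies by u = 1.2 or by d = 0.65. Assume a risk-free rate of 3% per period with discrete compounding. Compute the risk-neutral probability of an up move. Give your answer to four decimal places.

Risk-neutral probability p = (1 + 0.03 − 0.65)/(1.2 − 0.65) = 0.3800/0.5500 = 0.6909

p = 0.6909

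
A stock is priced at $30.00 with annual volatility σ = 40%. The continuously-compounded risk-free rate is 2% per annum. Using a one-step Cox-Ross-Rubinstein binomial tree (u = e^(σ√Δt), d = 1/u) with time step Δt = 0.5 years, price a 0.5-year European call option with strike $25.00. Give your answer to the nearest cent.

$6.56

CRR parameters: u = e^(σ√Δt) = e^(0.4·√0.5) = 1.3269, d = 1/u = 0.7536
Per-period rate: rΔt = 0.02·0.5 = 0.01, so R = e^0.01 = 1.0101
Risk-neutral probability p = (e^0.01 − 0.7536)/(1.3269 − 0.7536) = 0.2564/0.5733 = 0.4473
Terminal stock prices: S_u = 39.81, S_d = 22.61
Terminal payoffs (S − K): max(14.81, 0) = 14.81, max(-2.391, 0) = 0
Node 0 (S = 30): V_0 = e^(−0.01)·[0.4473·14.8069 + 0.5527·0.0000] = 6.5571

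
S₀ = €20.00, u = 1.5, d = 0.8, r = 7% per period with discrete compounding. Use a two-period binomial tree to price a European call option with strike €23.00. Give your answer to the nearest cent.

€3.27

Risk-neutral probability p = (1 + 0.07 − 0.8)/(1.5 − 0.8) = 0.2700/0.7000 = 0.3857
Terminal stock prices: S_uu = 45, S_ud = 24, S_dd = 12.8
Terminal payoffs (S − K): max(22, 0) = 22, max(1, 0) = 1, max(-10.2, 0) = 0
Node u (S = 30): V_u = 1/1.07·[0.3857·22.0000 + 0.6143·1.0000] = 8.5047
Node d (S = 16): V_d = 1/1.07·[0.3857·1.0000 + 0.6143·0.0000] = 0.3605
Node 0 (S = 20): V_0 = 1/1.07·[0.3857·8.5047 + 0.6143·0.3605] = 3.2727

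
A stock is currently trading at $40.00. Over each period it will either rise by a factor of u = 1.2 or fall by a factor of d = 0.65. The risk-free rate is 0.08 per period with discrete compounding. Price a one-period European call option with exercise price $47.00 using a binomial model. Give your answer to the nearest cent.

Risk-neutral probability p = (1 + 0.08 − 0.65)/(1.2 − 0.65) = 0.4300/0.5500 = 0.7818
Terminal stock prices: S_u = 48, S_d = 26
Terminal payoffs (S − K): max(1, 0) = 1, max(-21, 0) = 0
Node 0 (S = 40): V_0 = 1/1.08·[0.7818·1.0000 + 0.2182·0.0000] = 0.7239

$0.72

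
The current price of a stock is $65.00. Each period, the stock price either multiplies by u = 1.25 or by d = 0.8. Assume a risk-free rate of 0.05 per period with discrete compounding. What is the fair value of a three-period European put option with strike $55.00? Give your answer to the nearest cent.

$2.50

Risk-neutral probability p = (1 + 0.05 − 0.8)/(1.25 − 0.8) = 0.2500/0.4500 = 0.5556
Terminal stock prices: S_uuu = 127, S_uud = 81.25, S_udd = 52, S_ddd = 33.28
Terminal payoffs (K − S): max(-71.95, 0) = 0, max(-26.25, 0) = 0, max(3, 0) = 3, max(21.72, 0) = 21.72
Node uu (S = 101.6): V_uu = 1/1.05·[0.5556·0.0000 + 0.4444·0.0000] = 0.0000
Node ud (S = 65): V_ud = 1/1.05·[0.5556·0.0000 + 0.4444·3.0000] = 1.2698
Node dd (S = 41.6): V_dd = 1/1.05·[0.5556·3.0000 + 0.4444·21.7200] = 10.7810
Node u (S = 81.25): V_u = 1/1.05·[0.5556·0.0000 + 0.4444·1.2698] = 0.5375
Node d (S = 52): V_d = 1/1.05·[0.5556·1.2698 + 0.4444·10.7810] = 5.2352
Node 0 (S = 65): V_0 = 1/1.05·[0.5556·0.5375 + 0.4444·5.2352] = 2.5004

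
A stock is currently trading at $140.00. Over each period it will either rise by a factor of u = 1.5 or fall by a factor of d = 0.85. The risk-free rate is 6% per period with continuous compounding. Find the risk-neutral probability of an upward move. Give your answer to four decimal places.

Risk-neutral probability p = (e^0.06 − 0.85)/(1.5 − 0.85) = 0.2118/0.6500 = 0.3259

p = 0.3259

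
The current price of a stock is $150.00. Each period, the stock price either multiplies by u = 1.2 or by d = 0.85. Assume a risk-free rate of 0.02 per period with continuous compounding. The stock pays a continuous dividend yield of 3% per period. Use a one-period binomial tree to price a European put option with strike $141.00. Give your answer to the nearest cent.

$7.94

Per-period risk-free factor R = e^0.02 = 1.0202; dividend-adjusted growth = e^(0.02−0.03) = 0.9900.
Risk-neutral probability p = (0.9900 − 0.85)/(1.2 − 0.85) = 0.1400/0.3500 = 0.4001
Terminal stock prices: S_u = 180, S_d = 127.5
Terminal payoffs (K − S): max(-39, 0) = 0, max(13.5, 0) = 13.5
Node 0 (S = 150): V_0 = e^(−0.02)·[0.4001·0.0000 + 0.5999·13.5000] = 7.9377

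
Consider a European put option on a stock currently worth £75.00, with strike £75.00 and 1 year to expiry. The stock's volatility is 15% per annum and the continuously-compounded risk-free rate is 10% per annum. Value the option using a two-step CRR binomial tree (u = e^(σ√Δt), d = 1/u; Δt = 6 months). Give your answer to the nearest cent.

£1.06

CRR parameters: u = e^(σ√Δt) = e^(0.15·√0.5) = 1.1119, d = 1/u = 0.8994
Per-period rate: rΔt = 0.1·0.5 = 0.05, so R = e^0.05 = 1.0513
Risk-neutral probability p = (e^0.05 − 0.8994)/(1.1119 − 0.8994) = 0.1519/0.2125 = 0.7148
Terminal stock prices: S_uu = 92.72, S_ud = 75, S_dd = 60.66
Terminal payoffs (K − S): max(-17.72, 0) = 0, max(0, 0) = 0, max(14.34, 0) = 14.34
Node u (S = 83.39): V_u = e^(−0.05)·[0.7148·0.0000 + 0.2852·0.0000] = 0.0000
Node d (S = 67.45): V_d = e^(−0.05)·[0.7148·0.0000 + 0.2852·14.3357] = 3.8898
Node 0 (S = 75): V_0 = e^(−0.05)·[0.7148·0.0000 + 0.2852·3.8898] = 1.0555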